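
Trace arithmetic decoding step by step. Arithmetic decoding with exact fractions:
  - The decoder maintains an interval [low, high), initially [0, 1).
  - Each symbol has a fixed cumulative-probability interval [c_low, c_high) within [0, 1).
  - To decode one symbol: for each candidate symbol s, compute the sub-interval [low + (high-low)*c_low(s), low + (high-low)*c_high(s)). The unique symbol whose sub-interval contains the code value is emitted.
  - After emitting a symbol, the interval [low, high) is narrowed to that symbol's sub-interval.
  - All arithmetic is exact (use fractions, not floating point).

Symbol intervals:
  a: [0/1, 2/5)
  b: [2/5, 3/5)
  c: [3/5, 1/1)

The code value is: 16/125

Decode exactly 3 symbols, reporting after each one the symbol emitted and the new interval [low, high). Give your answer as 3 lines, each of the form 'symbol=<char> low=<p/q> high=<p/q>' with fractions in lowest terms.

Answer: symbol=a low=0/1 high=2/5
symbol=a low=0/1 high=4/25
symbol=c low=12/125 high=4/25

Derivation:
Step 1: interval [0/1, 1/1), width = 1/1 - 0/1 = 1/1
  'a': [0/1 + 1/1*0/1, 0/1 + 1/1*2/5) = [0/1, 2/5) <- contains code 16/125
  'b': [0/1 + 1/1*2/5, 0/1 + 1/1*3/5) = [2/5, 3/5)
  'c': [0/1 + 1/1*3/5, 0/1 + 1/1*1/1) = [3/5, 1/1)
  emit 'a', narrow to [0/1, 2/5)
Step 2: interval [0/1, 2/5), width = 2/5 - 0/1 = 2/5
  'a': [0/1 + 2/5*0/1, 0/1 + 2/5*2/5) = [0/1, 4/25) <- contains code 16/125
  'b': [0/1 + 2/5*2/5, 0/1 + 2/5*3/5) = [4/25, 6/25)
  'c': [0/1 + 2/5*3/5, 0/1 + 2/5*1/1) = [6/25, 2/5)
  emit 'a', narrow to [0/1, 4/25)
Step 3: interval [0/1, 4/25), width = 4/25 - 0/1 = 4/25
  'a': [0/1 + 4/25*0/1, 0/1 + 4/25*2/5) = [0/1, 8/125)
  'b': [0/1 + 4/25*2/5, 0/1 + 4/25*3/5) = [8/125, 12/125)
  'c': [0/1 + 4/25*3/5, 0/1 + 4/25*1/1) = [12/125, 4/25) <- contains code 16/125
  emit 'c', narrow to [12/125, 4/25)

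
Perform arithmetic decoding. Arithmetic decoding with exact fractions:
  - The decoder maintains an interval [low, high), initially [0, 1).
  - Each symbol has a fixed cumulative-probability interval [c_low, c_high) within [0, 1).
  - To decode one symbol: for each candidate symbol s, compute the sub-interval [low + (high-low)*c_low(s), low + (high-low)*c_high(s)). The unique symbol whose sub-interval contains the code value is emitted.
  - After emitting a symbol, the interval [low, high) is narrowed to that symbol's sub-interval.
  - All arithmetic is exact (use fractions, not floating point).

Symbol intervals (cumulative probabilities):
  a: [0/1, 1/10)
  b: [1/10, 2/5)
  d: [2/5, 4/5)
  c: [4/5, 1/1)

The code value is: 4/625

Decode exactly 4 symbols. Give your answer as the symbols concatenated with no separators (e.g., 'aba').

Step 1: interval [0/1, 1/1), width = 1/1 - 0/1 = 1/1
  'a': [0/1 + 1/1*0/1, 0/1 + 1/1*1/10) = [0/1, 1/10) <- contains code 4/625
  'b': [0/1 + 1/1*1/10, 0/1 + 1/1*2/5) = [1/10, 2/5)
  'd': [0/1 + 1/1*2/5, 0/1 + 1/1*4/5) = [2/5, 4/5)
  'c': [0/1 + 1/1*4/5, 0/1 + 1/1*1/1) = [4/5, 1/1)
  emit 'a', narrow to [0/1, 1/10)
Step 2: interval [0/1, 1/10), width = 1/10 - 0/1 = 1/10
  'a': [0/1 + 1/10*0/1, 0/1 + 1/10*1/10) = [0/1, 1/100) <- contains code 4/625
  'b': [0/1 + 1/10*1/10, 0/1 + 1/10*2/5) = [1/100, 1/25)
  'd': [0/1 + 1/10*2/5, 0/1 + 1/10*4/5) = [1/25, 2/25)
  'c': [0/1 + 1/10*4/5, 0/1 + 1/10*1/1) = [2/25, 1/10)
  emit 'a', narrow to [0/1, 1/100)
Step 3: interval [0/1, 1/100), width = 1/100 - 0/1 = 1/100
  'a': [0/1 + 1/100*0/1, 0/1 + 1/100*1/10) = [0/1, 1/1000)
  'b': [0/1 + 1/100*1/10, 0/1 + 1/100*2/5) = [1/1000, 1/250)
  'd': [0/1 + 1/100*2/5, 0/1 + 1/100*4/5) = [1/250, 1/125) <- contains code 4/625
  'c': [0/1 + 1/100*4/5, 0/1 + 1/100*1/1) = [1/125, 1/100)
  emit 'd', narrow to [1/250, 1/125)
Step 4: interval [1/250, 1/125), width = 1/125 - 1/250 = 1/250
  'a': [1/250 + 1/250*0/1, 1/250 + 1/250*1/10) = [1/250, 11/2500)
  'b': [1/250 + 1/250*1/10, 1/250 + 1/250*2/5) = [11/2500, 7/1250)
  'd': [1/250 + 1/250*2/5, 1/250 + 1/250*4/5) = [7/1250, 9/1250) <- contains code 4/625
  'c': [1/250 + 1/250*4/5, 1/250 + 1/250*1/1) = [9/1250, 1/125)
  emit 'd', narrow to [7/1250, 9/1250)

Answer: aadd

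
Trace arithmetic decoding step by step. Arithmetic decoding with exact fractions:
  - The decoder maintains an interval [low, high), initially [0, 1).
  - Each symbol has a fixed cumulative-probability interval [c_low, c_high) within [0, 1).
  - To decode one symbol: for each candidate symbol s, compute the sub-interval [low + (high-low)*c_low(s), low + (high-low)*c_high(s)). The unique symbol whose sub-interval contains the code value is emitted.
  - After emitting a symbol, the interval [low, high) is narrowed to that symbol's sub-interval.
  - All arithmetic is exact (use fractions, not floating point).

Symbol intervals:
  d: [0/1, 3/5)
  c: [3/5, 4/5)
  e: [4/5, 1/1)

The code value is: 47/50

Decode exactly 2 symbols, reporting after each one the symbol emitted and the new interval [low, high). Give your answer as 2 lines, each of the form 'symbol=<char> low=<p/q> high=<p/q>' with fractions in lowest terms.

Answer: symbol=e low=4/5 high=1/1
symbol=c low=23/25 high=24/25

Derivation:
Step 1: interval [0/1, 1/1), width = 1/1 - 0/1 = 1/1
  'd': [0/1 + 1/1*0/1, 0/1 + 1/1*3/5) = [0/1, 3/5)
  'c': [0/1 + 1/1*3/5, 0/1 + 1/1*4/5) = [3/5, 4/5)
  'e': [0/1 + 1/1*4/5, 0/1 + 1/1*1/1) = [4/5, 1/1) <- contains code 47/50
  emit 'e', narrow to [4/5, 1/1)
Step 2: interval [4/5, 1/1), width = 1/1 - 4/5 = 1/5
  'd': [4/5 + 1/5*0/1, 4/5 + 1/5*3/5) = [4/5, 23/25)
  'c': [4/5 + 1/5*3/5, 4/5 + 1/5*4/5) = [23/25, 24/25) <- contains code 47/50
  'e': [4/5 + 1/5*4/5, 4/5 + 1/5*1/1) = [24/25, 1/1)
  emit 'c', narrow to [23/25, 24/25)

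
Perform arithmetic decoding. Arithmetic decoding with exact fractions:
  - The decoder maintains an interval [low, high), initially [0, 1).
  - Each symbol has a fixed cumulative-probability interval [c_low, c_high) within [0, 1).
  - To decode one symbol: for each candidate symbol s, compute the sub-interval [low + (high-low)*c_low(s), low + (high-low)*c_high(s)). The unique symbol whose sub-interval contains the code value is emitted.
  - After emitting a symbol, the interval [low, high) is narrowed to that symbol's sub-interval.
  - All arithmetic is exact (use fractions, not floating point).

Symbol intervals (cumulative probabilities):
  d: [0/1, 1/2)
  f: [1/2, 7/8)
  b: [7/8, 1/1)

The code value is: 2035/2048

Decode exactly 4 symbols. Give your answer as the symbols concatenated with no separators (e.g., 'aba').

Answer: bbfd

Derivation:
Step 1: interval [0/1, 1/1), width = 1/1 - 0/1 = 1/1
  'd': [0/1 + 1/1*0/1, 0/1 + 1/1*1/2) = [0/1, 1/2)
  'f': [0/1 + 1/1*1/2, 0/1 + 1/1*7/8) = [1/2, 7/8)
  'b': [0/1 + 1/1*7/8, 0/1 + 1/1*1/1) = [7/8, 1/1) <- contains code 2035/2048
  emit 'b', narrow to [7/8, 1/1)
Step 2: interval [7/8, 1/1), width = 1/1 - 7/8 = 1/8
  'd': [7/8 + 1/8*0/1, 7/8 + 1/8*1/2) = [7/8, 15/16)
  'f': [7/8 + 1/8*1/2, 7/8 + 1/8*7/8) = [15/16, 63/64)
  'b': [7/8 + 1/8*7/8, 7/8 + 1/8*1/1) = [63/64, 1/1) <- contains code 2035/2048
  emit 'b', narrow to [63/64, 1/1)
Step 3: interval [63/64, 1/1), width = 1/1 - 63/64 = 1/64
  'd': [63/64 + 1/64*0/1, 63/64 + 1/64*1/2) = [63/64, 127/128)
  'f': [63/64 + 1/64*1/2, 63/64 + 1/64*7/8) = [127/128, 511/512) <- contains code 2035/2048
  'b': [63/64 + 1/64*7/8, 63/64 + 1/64*1/1) = [511/512, 1/1)
  emit 'f', narrow to [127/128, 511/512)
Step 4: interval [127/128, 511/512), width = 511/512 - 127/128 = 3/512
  'd': [127/128 + 3/512*0/1, 127/128 + 3/512*1/2) = [127/128, 1019/1024) <- contains code 2035/2048
  'f': [127/128 + 3/512*1/2, 127/128 + 3/512*7/8) = [1019/1024, 4085/4096)
  'b': [127/128 + 3/512*7/8, 127/128 + 3/512*1/1) = [4085/4096, 511/512)
  emit 'd', narrow to [127/128, 1019/1024)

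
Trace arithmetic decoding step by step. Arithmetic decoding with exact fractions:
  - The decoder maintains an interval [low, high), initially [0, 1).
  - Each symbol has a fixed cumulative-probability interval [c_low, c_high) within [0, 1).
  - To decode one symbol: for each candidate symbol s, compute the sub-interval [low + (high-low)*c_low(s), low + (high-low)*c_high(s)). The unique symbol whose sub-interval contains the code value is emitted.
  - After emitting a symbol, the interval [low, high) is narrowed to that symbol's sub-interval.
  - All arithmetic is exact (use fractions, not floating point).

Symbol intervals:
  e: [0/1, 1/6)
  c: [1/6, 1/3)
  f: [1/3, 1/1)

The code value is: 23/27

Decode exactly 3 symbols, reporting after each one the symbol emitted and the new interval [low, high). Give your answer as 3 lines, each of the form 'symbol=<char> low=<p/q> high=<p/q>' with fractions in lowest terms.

Answer: symbol=f low=1/3 high=1/1
symbol=f low=5/9 high=1/1
symbol=f low=19/27 high=1/1

Derivation:
Step 1: interval [0/1, 1/1), width = 1/1 - 0/1 = 1/1
  'e': [0/1 + 1/1*0/1, 0/1 + 1/1*1/6) = [0/1, 1/6)
  'c': [0/1 + 1/1*1/6, 0/1 + 1/1*1/3) = [1/6, 1/3)
  'f': [0/1 + 1/1*1/3, 0/1 + 1/1*1/1) = [1/3, 1/1) <- contains code 23/27
  emit 'f', narrow to [1/3, 1/1)
Step 2: interval [1/3, 1/1), width = 1/1 - 1/3 = 2/3
  'e': [1/3 + 2/3*0/1, 1/3 + 2/3*1/6) = [1/3, 4/9)
  'c': [1/3 + 2/3*1/6, 1/3 + 2/3*1/3) = [4/9, 5/9)
  'f': [1/3 + 2/3*1/3, 1/3 + 2/3*1/1) = [5/9, 1/1) <- contains code 23/27
  emit 'f', narrow to [5/9, 1/1)
Step 3: interval [5/9, 1/1), width = 1/1 - 5/9 = 4/9
  'e': [5/9 + 4/9*0/1, 5/9 + 4/9*1/6) = [5/9, 17/27)
  'c': [5/9 + 4/9*1/6, 5/9 + 4/9*1/3) = [17/27, 19/27)
  'f': [5/9 + 4/9*1/3, 5/9 + 4/9*1/1) = [19/27, 1/1) <- contains code 23/27
  emit 'f', narrow to [19/27, 1/1)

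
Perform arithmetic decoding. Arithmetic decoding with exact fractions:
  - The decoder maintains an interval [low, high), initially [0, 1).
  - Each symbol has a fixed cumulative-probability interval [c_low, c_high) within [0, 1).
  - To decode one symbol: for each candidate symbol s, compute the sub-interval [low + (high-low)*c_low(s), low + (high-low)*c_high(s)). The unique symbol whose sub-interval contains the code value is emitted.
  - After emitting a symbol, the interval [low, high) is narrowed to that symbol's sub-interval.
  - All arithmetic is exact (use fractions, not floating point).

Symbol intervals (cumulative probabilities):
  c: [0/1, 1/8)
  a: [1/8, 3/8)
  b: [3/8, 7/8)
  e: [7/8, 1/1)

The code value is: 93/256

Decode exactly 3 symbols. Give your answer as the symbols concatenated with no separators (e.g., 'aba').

Step 1: interval [0/1, 1/1), width = 1/1 - 0/1 = 1/1
  'c': [0/1 + 1/1*0/1, 0/1 + 1/1*1/8) = [0/1, 1/8)
  'a': [0/1 + 1/1*1/8, 0/1 + 1/1*3/8) = [1/8, 3/8) <- contains code 93/256
  'b': [0/1 + 1/1*3/8, 0/1 + 1/1*7/8) = [3/8, 7/8)
  'e': [0/1 + 1/1*7/8, 0/1 + 1/1*1/1) = [7/8, 1/1)
  emit 'a', narrow to [1/8, 3/8)
Step 2: interval [1/8, 3/8), width = 3/8 - 1/8 = 1/4
  'c': [1/8 + 1/4*0/1, 1/8 + 1/4*1/8) = [1/8, 5/32)
  'a': [1/8 + 1/4*1/8, 1/8 + 1/4*3/8) = [5/32, 7/32)
  'b': [1/8 + 1/4*3/8, 1/8 + 1/4*7/8) = [7/32, 11/32)
  'e': [1/8 + 1/4*7/8, 1/8 + 1/4*1/1) = [11/32, 3/8) <- contains code 93/256
  emit 'e', narrow to [11/32, 3/8)
Step 3: interval [11/32, 3/8), width = 3/8 - 11/32 = 1/32
  'c': [11/32 + 1/32*0/1, 11/32 + 1/32*1/8) = [11/32, 89/256)
  'a': [11/32 + 1/32*1/8, 11/32 + 1/32*3/8) = [89/256, 91/256)
  'b': [11/32 + 1/32*3/8, 11/32 + 1/32*7/8) = [91/256, 95/256) <- contains code 93/256
  'e': [11/32 + 1/32*7/8, 11/32 + 1/32*1/1) = [95/256, 3/8)
  emit 'b', narrow to [91/256, 95/256)

Answer: aeb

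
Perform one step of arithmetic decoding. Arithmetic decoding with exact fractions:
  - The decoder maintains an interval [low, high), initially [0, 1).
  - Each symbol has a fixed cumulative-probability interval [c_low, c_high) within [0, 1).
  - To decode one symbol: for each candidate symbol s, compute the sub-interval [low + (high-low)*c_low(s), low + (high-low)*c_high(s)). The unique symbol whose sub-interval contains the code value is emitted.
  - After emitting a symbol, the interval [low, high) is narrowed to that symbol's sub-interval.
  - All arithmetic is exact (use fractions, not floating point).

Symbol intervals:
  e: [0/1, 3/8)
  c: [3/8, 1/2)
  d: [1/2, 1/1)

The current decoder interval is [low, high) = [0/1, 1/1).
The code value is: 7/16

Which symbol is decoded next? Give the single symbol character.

Answer: c

Derivation:
Interval width = high − low = 1/1 − 0/1 = 1/1
Scaled code = (code − low) / width = (7/16 − 0/1) / 1/1 = 7/16
  e: [0/1, 3/8) 
  c: [3/8, 1/2) ← scaled code falls here ✓
  d: [1/2, 1/1) 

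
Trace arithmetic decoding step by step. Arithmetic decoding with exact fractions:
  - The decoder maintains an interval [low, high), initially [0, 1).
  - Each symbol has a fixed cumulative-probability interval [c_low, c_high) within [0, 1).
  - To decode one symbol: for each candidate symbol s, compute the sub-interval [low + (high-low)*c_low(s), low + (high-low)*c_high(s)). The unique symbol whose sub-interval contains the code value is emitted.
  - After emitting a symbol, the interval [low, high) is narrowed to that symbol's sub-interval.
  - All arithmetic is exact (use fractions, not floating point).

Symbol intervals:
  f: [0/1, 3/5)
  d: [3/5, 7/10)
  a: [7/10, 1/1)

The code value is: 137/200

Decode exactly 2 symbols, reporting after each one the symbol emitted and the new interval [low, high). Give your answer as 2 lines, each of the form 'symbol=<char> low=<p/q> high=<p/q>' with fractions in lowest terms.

Step 1: interval [0/1, 1/1), width = 1/1 - 0/1 = 1/1
  'f': [0/1 + 1/1*0/1, 0/1 + 1/1*3/5) = [0/1, 3/5)
  'd': [0/1 + 1/1*3/5, 0/1 + 1/1*7/10) = [3/5, 7/10) <- contains code 137/200
  'a': [0/1 + 1/1*7/10, 0/1 + 1/1*1/1) = [7/10, 1/1)
  emit 'd', narrow to [3/5, 7/10)
Step 2: interval [3/5, 7/10), width = 7/10 - 3/5 = 1/10
  'f': [3/5 + 1/10*0/1, 3/5 + 1/10*3/5) = [3/5, 33/50)
  'd': [3/5 + 1/10*3/5, 3/5 + 1/10*7/10) = [33/50, 67/100)
  'a': [3/5 + 1/10*7/10, 3/5 + 1/10*1/1) = [67/100, 7/10) <- contains code 137/200
  emit 'a', narrow to [67/100, 7/10)

Answer: symbol=d low=3/5 high=7/10
symbol=a low=67/100 high=7/10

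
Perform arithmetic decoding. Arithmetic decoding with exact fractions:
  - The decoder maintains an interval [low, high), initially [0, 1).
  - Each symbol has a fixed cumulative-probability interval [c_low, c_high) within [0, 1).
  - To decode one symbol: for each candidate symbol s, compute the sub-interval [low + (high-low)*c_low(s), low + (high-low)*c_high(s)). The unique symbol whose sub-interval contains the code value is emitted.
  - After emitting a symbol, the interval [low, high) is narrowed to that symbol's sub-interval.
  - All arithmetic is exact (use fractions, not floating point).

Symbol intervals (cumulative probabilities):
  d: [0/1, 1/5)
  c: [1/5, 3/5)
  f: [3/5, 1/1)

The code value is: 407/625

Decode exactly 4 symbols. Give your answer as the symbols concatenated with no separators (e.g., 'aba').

Step 1: interval [0/1, 1/1), width = 1/1 - 0/1 = 1/1
  'd': [0/1 + 1/1*0/1, 0/1 + 1/1*1/5) = [0/1, 1/5)
  'c': [0/1 + 1/1*1/5, 0/1 + 1/1*3/5) = [1/5, 3/5)
  'f': [0/1 + 1/1*3/5, 0/1 + 1/1*1/1) = [3/5, 1/1) <- contains code 407/625
  emit 'f', narrow to [3/5, 1/1)
Step 2: interval [3/5, 1/1), width = 1/1 - 3/5 = 2/5
  'd': [3/5 + 2/5*0/1, 3/5 + 2/5*1/5) = [3/5, 17/25) <- contains code 407/625
  'c': [3/5 + 2/5*1/5, 3/5 + 2/5*3/5) = [17/25, 21/25)
  'f': [3/5 + 2/5*3/5, 3/5 + 2/5*1/1) = [21/25, 1/1)
  emit 'd', narrow to [3/5, 17/25)
Step 3: interval [3/5, 17/25), width = 17/25 - 3/5 = 2/25
  'd': [3/5 + 2/25*0/1, 3/5 + 2/25*1/5) = [3/5, 77/125)
  'c': [3/5 + 2/25*1/5, 3/5 + 2/25*3/5) = [77/125, 81/125)
  'f': [3/5 + 2/25*3/5, 3/5 + 2/25*1/1) = [81/125, 17/25) <- contains code 407/625
  emit 'f', narrow to [81/125, 17/25)
Step 4: interval [81/125, 17/25), width = 17/25 - 81/125 = 4/125
  'd': [81/125 + 4/125*0/1, 81/125 + 4/125*1/5) = [81/125, 409/625) <- contains code 407/625
  'c': [81/125 + 4/125*1/5, 81/125 + 4/125*3/5) = [409/625, 417/625)
  'f': [81/125 + 4/125*3/5, 81/125 + 4/125*1/1) = [417/625, 17/25)
  emit 'd', narrow to [81/125, 409/625)

Answer: fdfd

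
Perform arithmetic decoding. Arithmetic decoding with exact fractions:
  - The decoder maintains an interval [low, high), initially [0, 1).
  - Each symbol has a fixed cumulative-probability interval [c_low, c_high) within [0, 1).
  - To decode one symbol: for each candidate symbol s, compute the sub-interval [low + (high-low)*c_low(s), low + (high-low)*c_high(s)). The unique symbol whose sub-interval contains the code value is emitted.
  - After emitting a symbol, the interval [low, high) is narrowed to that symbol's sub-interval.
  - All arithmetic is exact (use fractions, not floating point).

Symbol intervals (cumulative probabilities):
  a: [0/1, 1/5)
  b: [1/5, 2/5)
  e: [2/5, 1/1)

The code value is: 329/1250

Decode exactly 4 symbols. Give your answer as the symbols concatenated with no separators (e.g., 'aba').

Answer: bbeb

Derivation:
Step 1: interval [0/1, 1/1), width = 1/1 - 0/1 = 1/1
  'a': [0/1 + 1/1*0/1, 0/1 + 1/1*1/5) = [0/1, 1/5)
  'b': [0/1 + 1/1*1/5, 0/1 + 1/1*2/5) = [1/5, 2/5) <- contains code 329/1250
  'e': [0/1 + 1/1*2/5, 0/1 + 1/1*1/1) = [2/5, 1/1)
  emit 'b', narrow to [1/5, 2/5)
Step 2: interval [1/5, 2/5), width = 2/5 - 1/5 = 1/5
  'a': [1/5 + 1/5*0/1, 1/5 + 1/5*1/5) = [1/5, 6/25)
  'b': [1/5 + 1/5*1/5, 1/5 + 1/5*2/5) = [6/25, 7/25) <- contains code 329/1250
  'e': [1/5 + 1/5*2/5, 1/5 + 1/5*1/1) = [7/25, 2/5)
  emit 'b', narrow to [6/25, 7/25)
Step 3: interval [6/25, 7/25), width = 7/25 - 6/25 = 1/25
  'a': [6/25 + 1/25*0/1, 6/25 + 1/25*1/5) = [6/25, 31/125)
  'b': [6/25 + 1/25*1/5, 6/25 + 1/25*2/5) = [31/125, 32/125)
  'e': [6/25 + 1/25*2/5, 6/25 + 1/25*1/1) = [32/125, 7/25) <- contains code 329/1250
  emit 'e', narrow to [32/125, 7/25)
Step 4: interval [32/125, 7/25), width = 7/25 - 32/125 = 3/125
  'a': [32/125 + 3/125*0/1, 32/125 + 3/125*1/5) = [32/125, 163/625)
  'b': [32/125 + 3/125*1/5, 32/125 + 3/125*2/5) = [163/625, 166/625) <- contains code 329/1250
  'e': [32/125 + 3/125*2/5, 32/125 + 3/125*1/1) = [166/625, 7/25)
  emit 'b', narrow to [163/625, 166/625)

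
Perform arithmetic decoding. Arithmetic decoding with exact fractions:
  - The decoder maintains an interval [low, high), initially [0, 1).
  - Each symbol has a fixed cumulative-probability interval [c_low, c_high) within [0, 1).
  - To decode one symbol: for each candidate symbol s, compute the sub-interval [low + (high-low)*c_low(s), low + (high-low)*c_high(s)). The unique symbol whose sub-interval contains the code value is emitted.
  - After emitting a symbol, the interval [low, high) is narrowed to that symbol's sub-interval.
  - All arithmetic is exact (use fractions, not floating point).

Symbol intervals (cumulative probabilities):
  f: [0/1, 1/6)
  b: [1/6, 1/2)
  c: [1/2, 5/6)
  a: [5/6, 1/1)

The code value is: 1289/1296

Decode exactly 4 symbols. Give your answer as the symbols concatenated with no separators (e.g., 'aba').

Step 1: interval [0/1, 1/1), width = 1/1 - 0/1 = 1/1
  'f': [0/1 + 1/1*0/1, 0/1 + 1/1*1/6) = [0/1, 1/6)
  'b': [0/1 + 1/1*1/6, 0/1 + 1/1*1/2) = [1/6, 1/2)
  'c': [0/1 + 1/1*1/2, 0/1 + 1/1*5/6) = [1/2, 5/6)
  'a': [0/1 + 1/1*5/6, 0/1 + 1/1*1/1) = [5/6, 1/1) <- contains code 1289/1296
  emit 'a', narrow to [5/6, 1/1)
Step 2: interval [5/6, 1/1), width = 1/1 - 5/6 = 1/6
  'f': [5/6 + 1/6*0/1, 5/6 + 1/6*1/6) = [5/6, 31/36)
  'b': [5/6 + 1/6*1/6, 5/6 + 1/6*1/2) = [31/36, 11/12)
  'c': [5/6 + 1/6*1/2, 5/6 + 1/6*5/6) = [11/12, 35/36)
  'a': [5/6 + 1/6*5/6, 5/6 + 1/6*1/1) = [35/36, 1/1) <- contains code 1289/1296
  emit 'a', narrow to [35/36, 1/1)
Step 3: interval [35/36, 1/1), width = 1/1 - 35/36 = 1/36
  'f': [35/36 + 1/36*0/1, 35/36 + 1/36*1/6) = [35/36, 211/216)
  'b': [35/36 + 1/36*1/6, 35/36 + 1/36*1/2) = [211/216, 71/72)
  'c': [35/36 + 1/36*1/2, 35/36 + 1/36*5/6) = [71/72, 215/216) <- contains code 1289/1296
  'a': [35/36 + 1/36*5/6, 35/36 + 1/36*1/1) = [215/216, 1/1)
  emit 'c', narrow to [71/72, 215/216)
Step 4: interval [71/72, 215/216), width = 215/216 - 71/72 = 1/108
  'f': [71/72 + 1/108*0/1, 71/72 + 1/108*1/6) = [71/72, 80/81)
  'b': [71/72 + 1/108*1/6, 71/72 + 1/108*1/2) = [80/81, 107/108)
  'c': [71/72 + 1/108*1/2, 71/72 + 1/108*5/6) = [107/108, 161/162)
  'a': [71/72 + 1/108*5/6, 71/72 + 1/108*1/1) = [161/162, 215/216) <- contains code 1289/1296
  emit 'a', narrow to [161/162, 215/216)

Answer: aaca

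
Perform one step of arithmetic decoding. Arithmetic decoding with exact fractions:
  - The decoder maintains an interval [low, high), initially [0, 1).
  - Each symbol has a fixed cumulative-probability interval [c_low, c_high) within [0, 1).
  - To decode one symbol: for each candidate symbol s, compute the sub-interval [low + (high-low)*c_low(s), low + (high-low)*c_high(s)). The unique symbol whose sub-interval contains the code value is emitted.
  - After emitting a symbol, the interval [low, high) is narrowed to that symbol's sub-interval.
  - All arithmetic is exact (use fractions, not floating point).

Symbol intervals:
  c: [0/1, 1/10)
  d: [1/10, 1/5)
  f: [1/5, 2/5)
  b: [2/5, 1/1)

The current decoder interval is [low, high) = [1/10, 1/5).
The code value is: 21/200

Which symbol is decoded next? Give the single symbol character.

Answer: c

Derivation:
Interval width = high − low = 1/5 − 1/10 = 1/10
Scaled code = (code − low) / width = (21/200 − 1/10) / 1/10 = 1/20
  c: [0/1, 1/10) ← scaled code falls here ✓
  d: [1/10, 1/5) 
  f: [1/5, 2/5) 
  b: [2/5, 1/1) 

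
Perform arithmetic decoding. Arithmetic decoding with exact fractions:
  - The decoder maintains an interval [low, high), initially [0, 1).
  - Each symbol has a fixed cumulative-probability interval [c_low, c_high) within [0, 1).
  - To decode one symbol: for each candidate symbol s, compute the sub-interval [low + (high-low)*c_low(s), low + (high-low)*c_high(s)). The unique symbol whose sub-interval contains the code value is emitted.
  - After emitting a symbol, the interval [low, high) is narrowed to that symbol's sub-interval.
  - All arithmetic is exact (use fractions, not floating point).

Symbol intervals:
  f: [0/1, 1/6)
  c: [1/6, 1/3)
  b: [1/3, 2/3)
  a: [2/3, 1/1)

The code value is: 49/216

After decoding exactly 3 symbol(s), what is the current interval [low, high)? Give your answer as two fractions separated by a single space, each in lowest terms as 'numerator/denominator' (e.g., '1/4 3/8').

Step 1: interval [0/1, 1/1), width = 1/1 - 0/1 = 1/1
  'f': [0/1 + 1/1*0/1, 0/1 + 1/1*1/6) = [0/1, 1/6)
  'c': [0/1 + 1/1*1/6, 0/1 + 1/1*1/3) = [1/6, 1/3) <- contains code 49/216
  'b': [0/1 + 1/1*1/3, 0/1 + 1/1*2/3) = [1/3, 2/3)
  'a': [0/1 + 1/1*2/3, 0/1 + 1/1*1/1) = [2/3, 1/1)
  emit 'c', narrow to [1/6, 1/3)
Step 2: interval [1/6, 1/3), width = 1/3 - 1/6 = 1/6
  'f': [1/6 + 1/6*0/1, 1/6 + 1/6*1/6) = [1/6, 7/36)
  'c': [1/6 + 1/6*1/6, 1/6 + 1/6*1/3) = [7/36, 2/9)
  'b': [1/6 + 1/6*1/3, 1/6 + 1/6*2/3) = [2/9, 5/18) <- contains code 49/216
  'a': [1/6 + 1/6*2/3, 1/6 + 1/6*1/1) = [5/18, 1/3)
  emit 'b', narrow to [2/9, 5/18)
Step 3: interval [2/9, 5/18), width = 5/18 - 2/9 = 1/18
  'f': [2/9 + 1/18*0/1, 2/9 + 1/18*1/6) = [2/9, 25/108) <- contains code 49/216
  'c': [2/9 + 1/18*1/6, 2/9 + 1/18*1/3) = [25/108, 13/54)
  'b': [2/9 + 1/18*1/3, 2/9 + 1/18*2/3) = [13/54, 7/27)
  'a': [2/9 + 1/18*2/3, 2/9 + 1/18*1/1) = [7/27, 5/18)
  emit 'f', narrow to [2/9, 25/108)

Answer: 2/9 25/108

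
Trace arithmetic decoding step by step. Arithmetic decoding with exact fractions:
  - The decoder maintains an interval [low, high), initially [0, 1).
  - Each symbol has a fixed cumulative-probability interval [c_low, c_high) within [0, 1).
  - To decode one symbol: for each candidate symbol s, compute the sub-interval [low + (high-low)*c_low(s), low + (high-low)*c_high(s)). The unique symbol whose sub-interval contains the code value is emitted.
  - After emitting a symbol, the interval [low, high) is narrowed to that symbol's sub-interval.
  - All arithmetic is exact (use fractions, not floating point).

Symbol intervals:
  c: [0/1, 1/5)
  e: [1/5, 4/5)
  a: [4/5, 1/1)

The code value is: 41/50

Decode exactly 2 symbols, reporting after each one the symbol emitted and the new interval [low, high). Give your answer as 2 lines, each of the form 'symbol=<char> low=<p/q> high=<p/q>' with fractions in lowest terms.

Step 1: interval [0/1, 1/1), width = 1/1 - 0/1 = 1/1
  'c': [0/1 + 1/1*0/1, 0/1 + 1/1*1/5) = [0/1, 1/5)
  'e': [0/1 + 1/1*1/5, 0/1 + 1/1*4/5) = [1/5, 4/5)
  'a': [0/1 + 1/1*4/5, 0/1 + 1/1*1/1) = [4/5, 1/1) <- contains code 41/50
  emit 'a', narrow to [4/5, 1/1)
Step 2: interval [4/5, 1/1), width = 1/1 - 4/5 = 1/5
  'c': [4/5 + 1/5*0/1, 4/5 + 1/5*1/5) = [4/5, 21/25) <- contains code 41/50
  'e': [4/5 + 1/5*1/5, 4/5 + 1/5*4/5) = [21/25, 24/25)
  'a': [4/5 + 1/5*4/5, 4/5 + 1/5*1/1) = [24/25, 1/1)
  emit 'c', narrow to [4/5, 21/25)

Answer: symbol=a low=4/5 high=1/1
symbol=c low=4/5 high=21/25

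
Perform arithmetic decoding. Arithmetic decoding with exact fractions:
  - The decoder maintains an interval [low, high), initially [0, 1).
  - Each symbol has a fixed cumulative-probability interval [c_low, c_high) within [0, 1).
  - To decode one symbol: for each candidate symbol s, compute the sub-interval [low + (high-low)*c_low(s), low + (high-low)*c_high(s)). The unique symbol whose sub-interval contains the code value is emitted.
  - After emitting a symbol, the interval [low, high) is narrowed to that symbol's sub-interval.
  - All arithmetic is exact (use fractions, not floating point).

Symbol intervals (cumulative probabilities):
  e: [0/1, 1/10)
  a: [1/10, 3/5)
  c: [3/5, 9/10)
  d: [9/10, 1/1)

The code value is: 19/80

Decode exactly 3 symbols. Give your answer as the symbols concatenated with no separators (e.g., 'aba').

Step 1: interval [0/1, 1/1), width = 1/1 - 0/1 = 1/1
  'e': [0/1 + 1/1*0/1, 0/1 + 1/1*1/10) = [0/1, 1/10)
  'a': [0/1 + 1/1*1/10, 0/1 + 1/1*3/5) = [1/10, 3/5) <- contains code 19/80
  'c': [0/1 + 1/1*3/5, 0/1 + 1/1*9/10) = [3/5, 9/10)
  'd': [0/1 + 1/1*9/10, 0/1 + 1/1*1/1) = [9/10, 1/1)
  emit 'a', narrow to [1/10, 3/5)
Step 2: interval [1/10, 3/5), width = 3/5 - 1/10 = 1/2
  'e': [1/10 + 1/2*0/1, 1/10 + 1/2*1/10) = [1/10, 3/20)
  'a': [1/10 + 1/2*1/10, 1/10 + 1/2*3/5) = [3/20, 2/5) <- contains code 19/80
  'c': [1/10 + 1/2*3/5, 1/10 + 1/2*9/10) = [2/5, 11/20)
  'd': [1/10 + 1/2*9/10, 1/10 + 1/2*1/1) = [11/20, 3/5)
  emit 'a', narrow to [3/20, 2/5)
Step 3: interval [3/20, 2/5), width = 2/5 - 3/20 = 1/4
  'e': [3/20 + 1/4*0/1, 3/20 + 1/4*1/10) = [3/20, 7/40)
  'a': [3/20 + 1/4*1/10, 3/20 + 1/4*3/5) = [7/40, 3/10) <- contains code 19/80
  'c': [3/20 + 1/4*3/5, 3/20 + 1/4*9/10) = [3/10, 3/8)
  'd': [3/20 + 1/4*9/10, 3/20 + 1/4*1/1) = [3/8, 2/5)
  emit 'a', narrow to [7/40, 3/10)

Answer: aaa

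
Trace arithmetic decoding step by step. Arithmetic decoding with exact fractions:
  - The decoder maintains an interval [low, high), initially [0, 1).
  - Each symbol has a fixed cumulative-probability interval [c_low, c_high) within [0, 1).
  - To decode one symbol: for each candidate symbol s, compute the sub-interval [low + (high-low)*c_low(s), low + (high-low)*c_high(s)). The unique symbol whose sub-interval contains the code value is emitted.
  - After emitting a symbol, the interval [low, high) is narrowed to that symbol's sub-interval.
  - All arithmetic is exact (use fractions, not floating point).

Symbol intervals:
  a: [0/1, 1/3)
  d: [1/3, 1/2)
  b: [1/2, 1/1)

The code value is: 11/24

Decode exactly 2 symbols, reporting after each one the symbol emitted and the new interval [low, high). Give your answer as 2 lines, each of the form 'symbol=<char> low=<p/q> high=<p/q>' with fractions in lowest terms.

Answer: symbol=d low=1/3 high=1/2
symbol=b low=5/12 high=1/2

Derivation:
Step 1: interval [0/1, 1/1), width = 1/1 - 0/1 = 1/1
  'a': [0/1 + 1/1*0/1, 0/1 + 1/1*1/3) = [0/1, 1/3)
  'd': [0/1 + 1/1*1/3, 0/1 + 1/1*1/2) = [1/3, 1/2) <- contains code 11/24
  'b': [0/1 + 1/1*1/2, 0/1 + 1/1*1/1) = [1/2, 1/1)
  emit 'd', narrow to [1/3, 1/2)
Step 2: interval [1/3, 1/2), width = 1/2 - 1/3 = 1/6
  'a': [1/3 + 1/6*0/1, 1/3 + 1/6*1/3) = [1/3, 7/18)
  'd': [1/3 + 1/6*1/3, 1/3 + 1/6*1/2) = [7/18, 5/12)
  'b': [1/3 + 1/6*1/2, 1/3 + 1/6*1/1) = [5/12, 1/2) <- contains code 11/24
  emit 'b', narrow to [5/12, 1/2)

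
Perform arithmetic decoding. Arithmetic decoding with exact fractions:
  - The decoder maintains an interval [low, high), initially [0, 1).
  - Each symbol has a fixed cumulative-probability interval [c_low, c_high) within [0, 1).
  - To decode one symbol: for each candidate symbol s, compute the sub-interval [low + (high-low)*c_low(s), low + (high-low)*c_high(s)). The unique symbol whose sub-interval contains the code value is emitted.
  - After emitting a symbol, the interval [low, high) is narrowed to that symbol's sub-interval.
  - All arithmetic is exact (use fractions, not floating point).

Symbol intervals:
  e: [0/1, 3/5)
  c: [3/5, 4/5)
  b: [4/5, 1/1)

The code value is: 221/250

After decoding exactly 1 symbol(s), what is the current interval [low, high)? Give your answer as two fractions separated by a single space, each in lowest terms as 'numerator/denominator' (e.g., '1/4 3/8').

Answer: 4/5 1/1

Derivation:
Step 1: interval [0/1, 1/1), width = 1/1 - 0/1 = 1/1
  'e': [0/1 + 1/1*0/1, 0/1 + 1/1*3/5) = [0/1, 3/5)
  'c': [0/1 + 1/1*3/5, 0/1 + 1/1*4/5) = [3/5, 4/5)
  'b': [0/1 + 1/1*4/5, 0/1 + 1/1*1/1) = [4/5, 1/1) <- contains code 221/250
  emit 'b', narrow to [4/5, 1/1)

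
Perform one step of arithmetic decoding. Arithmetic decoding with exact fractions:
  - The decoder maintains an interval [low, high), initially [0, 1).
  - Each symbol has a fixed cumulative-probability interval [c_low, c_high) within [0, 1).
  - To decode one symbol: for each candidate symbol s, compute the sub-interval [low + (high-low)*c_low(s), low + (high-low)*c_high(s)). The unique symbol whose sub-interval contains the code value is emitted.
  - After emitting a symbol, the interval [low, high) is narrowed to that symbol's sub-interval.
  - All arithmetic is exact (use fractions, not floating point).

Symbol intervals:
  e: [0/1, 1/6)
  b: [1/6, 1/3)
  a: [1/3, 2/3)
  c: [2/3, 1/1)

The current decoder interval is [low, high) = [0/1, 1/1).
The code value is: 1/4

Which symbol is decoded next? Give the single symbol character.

Answer: b

Derivation:
Interval width = high − low = 1/1 − 0/1 = 1/1
Scaled code = (code − low) / width = (1/4 − 0/1) / 1/1 = 1/4
  e: [0/1, 1/6) 
  b: [1/6, 1/3) ← scaled code falls here ✓
  a: [1/3, 2/3) 
  c: [2/3, 1/1) 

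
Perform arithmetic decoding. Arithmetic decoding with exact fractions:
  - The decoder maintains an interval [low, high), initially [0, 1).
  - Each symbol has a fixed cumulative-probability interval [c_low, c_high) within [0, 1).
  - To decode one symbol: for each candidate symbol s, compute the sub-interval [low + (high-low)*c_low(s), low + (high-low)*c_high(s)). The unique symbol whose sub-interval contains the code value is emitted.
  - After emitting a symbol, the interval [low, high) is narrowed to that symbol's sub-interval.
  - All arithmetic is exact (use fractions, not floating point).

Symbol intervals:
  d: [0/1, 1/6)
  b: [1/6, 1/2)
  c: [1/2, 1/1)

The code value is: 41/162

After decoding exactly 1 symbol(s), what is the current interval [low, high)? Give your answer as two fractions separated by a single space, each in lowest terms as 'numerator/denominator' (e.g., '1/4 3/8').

Answer: 1/6 1/2

Derivation:
Step 1: interval [0/1, 1/1), width = 1/1 - 0/1 = 1/1
  'd': [0/1 + 1/1*0/1, 0/1 + 1/1*1/6) = [0/1, 1/6)
  'b': [0/1 + 1/1*1/6, 0/1 + 1/1*1/2) = [1/6, 1/2) <- contains code 41/162
  'c': [0/1 + 1/1*1/2, 0/1 + 1/1*1/1) = [1/2, 1/1)
  emit 'b', narrow to [1/6, 1/2)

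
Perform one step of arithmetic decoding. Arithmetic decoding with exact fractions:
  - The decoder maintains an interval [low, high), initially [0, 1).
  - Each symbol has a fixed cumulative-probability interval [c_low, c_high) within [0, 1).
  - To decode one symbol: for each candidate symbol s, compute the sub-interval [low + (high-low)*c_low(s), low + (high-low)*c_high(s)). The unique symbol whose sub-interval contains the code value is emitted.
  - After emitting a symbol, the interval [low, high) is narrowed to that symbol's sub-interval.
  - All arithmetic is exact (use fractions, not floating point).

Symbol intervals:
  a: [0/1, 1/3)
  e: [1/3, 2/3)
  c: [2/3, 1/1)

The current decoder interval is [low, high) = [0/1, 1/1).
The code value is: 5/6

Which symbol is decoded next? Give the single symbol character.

Answer: c

Derivation:
Interval width = high − low = 1/1 − 0/1 = 1/1
Scaled code = (code − low) / width = (5/6 − 0/1) / 1/1 = 5/6
  a: [0/1, 1/3) 
  e: [1/3, 2/3) 
  c: [2/3, 1/1) ← scaled code falls here ✓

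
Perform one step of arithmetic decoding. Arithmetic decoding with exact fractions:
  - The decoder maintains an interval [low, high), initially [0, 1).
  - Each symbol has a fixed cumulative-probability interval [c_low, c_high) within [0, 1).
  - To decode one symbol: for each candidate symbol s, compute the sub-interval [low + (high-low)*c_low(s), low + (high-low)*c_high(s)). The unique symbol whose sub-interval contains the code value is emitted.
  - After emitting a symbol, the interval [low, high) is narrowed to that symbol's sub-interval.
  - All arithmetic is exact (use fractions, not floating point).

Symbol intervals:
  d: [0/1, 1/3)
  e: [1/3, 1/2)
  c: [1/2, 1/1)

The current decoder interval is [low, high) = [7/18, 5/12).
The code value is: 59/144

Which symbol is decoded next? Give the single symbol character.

Answer: c

Derivation:
Interval width = high − low = 5/12 − 7/18 = 1/36
Scaled code = (code − low) / width = (59/144 − 7/18) / 1/36 = 3/4
  d: [0/1, 1/3) 
  e: [1/3, 1/2) 
  c: [1/2, 1/1) ← scaled code falls here ✓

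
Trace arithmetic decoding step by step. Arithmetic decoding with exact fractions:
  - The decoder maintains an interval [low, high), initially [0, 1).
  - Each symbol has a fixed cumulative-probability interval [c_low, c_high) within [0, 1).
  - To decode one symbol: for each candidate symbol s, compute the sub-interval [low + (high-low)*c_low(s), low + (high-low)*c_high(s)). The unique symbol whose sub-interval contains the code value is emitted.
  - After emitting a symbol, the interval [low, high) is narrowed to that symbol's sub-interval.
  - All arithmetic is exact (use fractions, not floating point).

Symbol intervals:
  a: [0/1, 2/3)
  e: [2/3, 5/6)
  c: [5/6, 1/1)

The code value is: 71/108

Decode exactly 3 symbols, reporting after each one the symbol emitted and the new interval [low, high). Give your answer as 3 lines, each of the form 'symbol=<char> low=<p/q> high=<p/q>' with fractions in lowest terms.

Answer: symbol=a low=0/1 high=2/3
symbol=c low=5/9 high=2/3
symbol=c low=35/54 high=2/3

Derivation:
Step 1: interval [0/1, 1/1), width = 1/1 - 0/1 = 1/1
  'a': [0/1 + 1/1*0/1, 0/1 + 1/1*2/3) = [0/1, 2/3) <- contains code 71/108
  'e': [0/1 + 1/1*2/3, 0/1 + 1/1*5/6) = [2/3, 5/6)
  'c': [0/1 + 1/1*5/6, 0/1 + 1/1*1/1) = [5/6, 1/1)
  emit 'a', narrow to [0/1, 2/3)
Step 2: interval [0/1, 2/3), width = 2/3 - 0/1 = 2/3
  'a': [0/1 + 2/3*0/1, 0/1 + 2/3*2/3) = [0/1, 4/9)
  'e': [0/1 + 2/3*2/3, 0/1 + 2/3*5/6) = [4/9, 5/9)
  'c': [0/1 + 2/3*5/6, 0/1 + 2/3*1/1) = [5/9, 2/3) <- contains code 71/108
  emit 'c', narrow to [5/9, 2/3)
Step 3: interval [5/9, 2/3), width = 2/3 - 5/9 = 1/9
  'a': [5/9 + 1/9*0/1, 5/9 + 1/9*2/3) = [5/9, 17/27)
  'e': [5/9 + 1/9*2/3, 5/9 + 1/9*5/6) = [17/27, 35/54)
  'c': [5/9 + 1/9*5/6, 5/9 + 1/9*1/1) = [35/54, 2/3) <- contains code 71/108
  emit 'c', narrow to [35/54, 2/3)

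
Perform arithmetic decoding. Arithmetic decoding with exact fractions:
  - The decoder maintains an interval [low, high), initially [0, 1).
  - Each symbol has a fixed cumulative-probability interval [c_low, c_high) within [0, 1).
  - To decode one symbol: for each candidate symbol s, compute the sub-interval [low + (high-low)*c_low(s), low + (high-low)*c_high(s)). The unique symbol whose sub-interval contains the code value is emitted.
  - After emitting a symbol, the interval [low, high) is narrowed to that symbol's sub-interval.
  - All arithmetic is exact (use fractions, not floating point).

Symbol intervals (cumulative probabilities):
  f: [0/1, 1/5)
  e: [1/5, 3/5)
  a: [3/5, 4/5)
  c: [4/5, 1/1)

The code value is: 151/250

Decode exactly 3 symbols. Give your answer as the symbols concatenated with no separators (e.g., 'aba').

Step 1: interval [0/1, 1/1), width = 1/1 - 0/1 = 1/1
  'f': [0/1 + 1/1*0/1, 0/1 + 1/1*1/5) = [0/1, 1/5)
  'e': [0/1 + 1/1*1/5, 0/1 + 1/1*3/5) = [1/5, 3/5)
  'a': [0/1 + 1/1*3/5, 0/1 + 1/1*4/5) = [3/5, 4/5) <- contains code 151/250
  'c': [0/1 + 1/1*4/5, 0/1 + 1/1*1/1) = [4/5, 1/1)
  emit 'a', narrow to [3/5, 4/5)
Step 2: interval [3/5, 4/5), width = 4/5 - 3/5 = 1/5
  'f': [3/5 + 1/5*0/1, 3/5 + 1/5*1/5) = [3/5, 16/25) <- contains code 151/250
  'e': [3/5 + 1/5*1/5, 3/5 + 1/5*3/5) = [16/25, 18/25)
  'a': [3/5 + 1/5*3/5, 3/5 + 1/5*4/5) = [18/25, 19/25)
  'c': [3/5 + 1/5*4/5, 3/5 + 1/5*1/1) = [19/25, 4/5)
  emit 'f', narrow to [3/5, 16/25)
Step 3: interval [3/5, 16/25), width = 16/25 - 3/5 = 1/25
  'f': [3/5 + 1/25*0/1, 3/5 + 1/25*1/5) = [3/5, 76/125) <- contains code 151/250
  'e': [3/5 + 1/25*1/5, 3/5 + 1/25*3/5) = [76/125, 78/125)
  'a': [3/5 + 1/25*3/5, 3/5 + 1/25*4/5) = [78/125, 79/125)
  'c': [3/5 + 1/25*4/5, 3/5 + 1/25*1/1) = [79/125, 16/25)
  emit 'f', narrow to [3/5, 76/125)

Answer: aff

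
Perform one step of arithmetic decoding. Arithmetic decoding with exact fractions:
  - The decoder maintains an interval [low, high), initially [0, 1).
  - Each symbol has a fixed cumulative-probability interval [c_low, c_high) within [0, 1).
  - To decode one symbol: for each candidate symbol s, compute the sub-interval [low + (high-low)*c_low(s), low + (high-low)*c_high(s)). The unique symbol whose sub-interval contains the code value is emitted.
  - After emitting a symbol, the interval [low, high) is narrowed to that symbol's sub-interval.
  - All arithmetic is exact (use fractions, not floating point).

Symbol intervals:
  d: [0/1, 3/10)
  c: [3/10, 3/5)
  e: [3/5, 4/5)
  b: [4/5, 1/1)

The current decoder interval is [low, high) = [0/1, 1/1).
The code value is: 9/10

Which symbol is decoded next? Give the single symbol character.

Interval width = high − low = 1/1 − 0/1 = 1/1
Scaled code = (code − low) / width = (9/10 − 0/1) / 1/1 = 9/10
  d: [0/1, 3/10) 
  c: [3/10, 3/5) 
  e: [3/5, 4/5) 
  b: [4/5, 1/1) ← scaled code falls here ✓

Answer: b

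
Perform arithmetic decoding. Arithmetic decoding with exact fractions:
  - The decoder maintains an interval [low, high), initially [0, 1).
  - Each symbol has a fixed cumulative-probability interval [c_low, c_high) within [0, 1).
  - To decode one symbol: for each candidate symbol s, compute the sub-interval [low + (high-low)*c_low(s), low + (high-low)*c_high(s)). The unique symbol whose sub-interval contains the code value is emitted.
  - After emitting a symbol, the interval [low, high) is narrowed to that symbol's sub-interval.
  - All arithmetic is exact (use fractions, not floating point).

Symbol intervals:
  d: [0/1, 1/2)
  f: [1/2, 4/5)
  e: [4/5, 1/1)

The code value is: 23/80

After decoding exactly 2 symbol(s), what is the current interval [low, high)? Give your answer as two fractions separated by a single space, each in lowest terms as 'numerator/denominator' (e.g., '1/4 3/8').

Answer: 1/4 2/5

Derivation:
Step 1: interval [0/1, 1/1), width = 1/1 - 0/1 = 1/1
  'd': [0/1 + 1/1*0/1, 0/1 + 1/1*1/2) = [0/1, 1/2) <- contains code 23/80
  'f': [0/1 + 1/1*1/2, 0/1 + 1/1*4/5) = [1/2, 4/5)
  'e': [0/1 + 1/1*4/5, 0/1 + 1/1*1/1) = [4/5, 1/1)
  emit 'd', narrow to [0/1, 1/2)
Step 2: interval [0/1, 1/2), width = 1/2 - 0/1 = 1/2
  'd': [0/1 + 1/2*0/1, 0/1 + 1/2*1/2) = [0/1, 1/4)
  'f': [0/1 + 1/2*1/2, 0/1 + 1/2*4/5) = [1/4, 2/5) <- contains code 23/80
  'e': [0/1 + 1/2*4/5, 0/1 + 1/2*1/1) = [2/5, 1/2)
  emit 'f', narrow to [1/4, 2/5)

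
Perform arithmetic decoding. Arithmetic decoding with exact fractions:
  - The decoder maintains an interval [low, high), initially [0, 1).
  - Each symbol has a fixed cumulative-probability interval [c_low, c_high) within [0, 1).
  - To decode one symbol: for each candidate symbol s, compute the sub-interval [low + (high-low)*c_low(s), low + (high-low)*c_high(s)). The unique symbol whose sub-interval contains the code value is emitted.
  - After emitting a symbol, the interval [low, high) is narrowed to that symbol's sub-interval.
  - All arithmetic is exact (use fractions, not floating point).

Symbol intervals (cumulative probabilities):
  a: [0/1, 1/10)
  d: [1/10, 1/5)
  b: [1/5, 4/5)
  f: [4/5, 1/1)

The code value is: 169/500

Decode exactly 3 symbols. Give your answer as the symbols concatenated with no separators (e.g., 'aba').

Step 1: interval [0/1, 1/1), width = 1/1 - 0/1 = 1/1
  'a': [0/1 + 1/1*0/1, 0/1 + 1/1*1/10) = [0/1, 1/10)
  'd': [0/1 + 1/1*1/10, 0/1 + 1/1*1/5) = [1/10, 1/5)
  'b': [0/1 + 1/1*1/5, 0/1 + 1/1*4/5) = [1/5, 4/5) <- contains code 169/500
  'f': [0/1 + 1/1*4/5, 0/1 + 1/1*1/1) = [4/5, 1/1)
  emit 'b', narrow to [1/5, 4/5)
Step 2: interval [1/5, 4/5), width = 4/5 - 1/5 = 3/5
  'a': [1/5 + 3/5*0/1, 1/5 + 3/5*1/10) = [1/5, 13/50)
  'd': [1/5 + 3/5*1/10, 1/5 + 3/5*1/5) = [13/50, 8/25)
  'b': [1/5 + 3/5*1/5, 1/5 + 3/5*4/5) = [8/25, 17/25) <- contains code 169/500
  'f': [1/5 + 3/5*4/5, 1/5 + 3/5*1/1) = [17/25, 4/5)
  emit 'b', narrow to [8/25, 17/25)
Step 3: interval [8/25, 17/25), width = 17/25 - 8/25 = 9/25
  'a': [8/25 + 9/25*0/1, 8/25 + 9/25*1/10) = [8/25, 89/250) <- contains code 169/500
  'd': [8/25 + 9/25*1/10, 8/25 + 9/25*1/5) = [89/250, 49/125)
  'b': [8/25 + 9/25*1/5, 8/25 + 9/25*4/5) = [49/125, 76/125)
  'f': [8/25 + 9/25*4/5, 8/25 + 9/25*1/1) = [76/125, 17/25)
  emit 'a', narrow to [8/25, 89/250)

Answer: bba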